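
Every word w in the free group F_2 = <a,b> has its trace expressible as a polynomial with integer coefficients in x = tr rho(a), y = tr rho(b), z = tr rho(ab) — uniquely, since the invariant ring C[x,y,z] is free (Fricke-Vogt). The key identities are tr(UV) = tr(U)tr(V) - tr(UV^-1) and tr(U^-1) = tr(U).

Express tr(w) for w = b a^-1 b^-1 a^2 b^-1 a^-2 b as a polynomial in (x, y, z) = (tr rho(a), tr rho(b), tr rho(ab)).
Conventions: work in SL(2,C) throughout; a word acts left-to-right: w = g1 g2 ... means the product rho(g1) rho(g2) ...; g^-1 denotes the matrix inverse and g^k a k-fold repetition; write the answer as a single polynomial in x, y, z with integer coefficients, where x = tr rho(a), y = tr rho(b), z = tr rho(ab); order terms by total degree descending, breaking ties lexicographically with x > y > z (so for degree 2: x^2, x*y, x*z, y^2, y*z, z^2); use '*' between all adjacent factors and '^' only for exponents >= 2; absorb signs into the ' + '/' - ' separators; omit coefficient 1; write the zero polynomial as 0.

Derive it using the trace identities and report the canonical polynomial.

use: tr(a^2 b) = tr(a) tr(b a) - tr(b)  (reduce the a square) = x*z - y
apply: tr(a^2) = tr(a) tr(a) - tr(1)  (reduce the a square) = x^2 - 2
use: tr(b a^2 b) = tr(b) tr(a^2 b) - tr(a^2)  (reduce the b square) = x*y*z - x^2 - y^2 + 2
tr(b a b a) = tr(a b) tr(a b) - tr(1)  (split on a) = z^2 - 2
apply: tr(b a b) = tr(b) tr(a b) - tr(a)  (reduce the b square) = y*z - x
use: tr(b a^2 b a) = tr(a) tr(b a b a) - tr(b a b)  (reduce the a square) = x*z^2 - y*z - x
apply: tr(a^-1 b a^2 b) = tr(b a^2 b) tr(a) - tr(b a^2 b a)  (eliminate a^-1) = x^2*y*z - x^3 - x*y^2 - x*z^2 + y*z + 3*x
tr(a^-1 b a^2 b^-1) = tr(a^-1 b a^2) tr(b) - tr(a^-1 b a^2 b)  (eliminate b^-1) = -x^2*y*z + x^3 + x*y^2 + x*z^2 - 3*x
tr(a^2 b^-1 a^-2 b) = tr(a^-1 b a^2 b^-1) tr(a) - tr(a^-1 b a^2 b^-1 a)  (eliminate a^-1) = -x^3*y*z + x^4 + x^2*y^2 + x^2*z^2 - 4*x^2 + 2
use: tr(b a^3) = tr(a) tr(b a^2) - tr(b a)  (reduce the a square) = x^2*z - x*y - z
tr(a^4 b) = tr(a) tr(b a^3) - tr(b a^2)  (reduce the a square) = x^3*z - x^2*y - 2*x*z + y
use: tr(a^3) = tr(a) tr(a^2) - tr(a)  (reduce the a square) = x^3 - 3*x
tr(a^4) = tr(a) tr(a^3) - tr(a^2)  (reduce the a square) = x^4 - 4*x^2 + 2
use: tr(a b^2 a^3) = tr(b) tr(a^4 b) - tr(a^4)  (reduce the b square) = x^3*y*z - x^4 - x^2*y^2 - 2*x*y*z + 4*x^2 + y^2 - 2
tr(b a b^2 a) = tr(b) tr(a b a b) - tr(a b a)  (reduce the b square) = y*z^2 - x*z - y
tr(b a b^2) = tr(b) tr(a b^2) - tr(a b)  (reduce the b square) = y^2*z - x*y - z
apply: tr(b a b^2 a^2) = tr(a) tr(b a b^2 a) - tr(b a b^2)  (reduce the a square) = x*y*z^2 - x^2*z - y^2*z + z
use: tr(a b^2 a^3 b) = tr(a) tr(b a b^2 a^2) - tr(b a b^2 a)  (reduce the a square) = x^2*y*z^2 - x^3*z - x*y^2*z - y*z^2 + 2*x*z + y
use: tr(b^2 a^3 b^-1 a) = tr(a b^2 a^3) tr(b) - tr(a b^2 a^3 b)  (eliminate b^-1) = x^3*y^2*z - x^4*y - x^2*y^3 - x^2*y*z^2 + x^3*z - x*y^2*z + 4*x^2*y + y^3 + y*z^2 - 2*x*z - 3*y
tr(a^2 b^-1 a^-1 b^2 a) = tr(b^2 a^3 b^-1) tr(a) - tr(b^2 a^3 b^-1 a)  (eliminate a^-1) = -x^3*y^2*z + x^4*y + x^2*y^3 + x^2*y*z^2 + x*y^2*z - 5*x^2*y - y^3 - y*z^2 + x*z + 3*y
tr(b^2 a b a^2) = tr(b) tr(a b a^2 b) - tr(a b a^2)  (reduce the b square) = x*y*z^2 - x^2*z - y^2*z + z
use: tr(a b^2 a b a^2) = tr(a) tr(b^2 a b a^2) - tr(b^2 a b a)  (reduce the a square) = x^2*y*z^2 - x^3*z - x*y^2*z - y*z^2 + 2*x*z + y
tr(b a b a b a) = tr(b a) tr(b a b a) - tr(b^-1 a^-1)  (split on b) = z^3 - 3*z
use: tr(a b a^2 b a b) = tr(a) tr(b a b a b a) - tr(b a b a b)  (reduce the a square) = x*z^3 - y*z^2 - 2*x*z + y
apply: tr(a b a^2 b a) = tr(a) tr(b a^2 b a) - tr(b a^2 b)  (reduce the a square) = x^2*z^2 - 2*x*y*z + y^2 - 2
apply: tr(a b^2 a b a^2 b) = tr(b) tr(a b a^2 b a b) - tr(a b a^2 b a)  (reduce the b square) = x*y*z^3 - x^2*z^2 - y^2*z^2 + 2
apply: tr(b^2 a b a^2 b^-1 a) = tr(a b^2 a b a^2) tr(b) - tr(a b^2 a b a^2 b)  (eliminate b^-1) = x^2*y^2*z^2 - x^3*y*z - x*y^3*z - x*y*z^3 + x^2*z^2 + 2*x*y*z + y^2 - 2
use: tr(a^2 b^-1 a^-1 b^2 a b) = tr(b^2 a b a^2 b^-1) tr(a) - tr(b^2 a b a^2 b^-1 a)  (eliminate a^-1) = -x^2*y^2*z^2 + x^3*y*z + x*y^3*z + x*y*z^3 - 3*x*y*z - x^2 - y^2 + 2
tr(a^-1 b^2 a b^-1 a^2 b^-1) = tr(a^2 b^-1 a^-1 b^2 a) tr(b) - tr(a^2 b^-1 a^-1 b^2 a b)  (eliminate b^-1) = -x^3*y^3*z + x^4*y^2 + x^2*y^4 + 2*x^2*y^2*z^2 - x^3*y*z - x*y*z^3 - 5*x^2*y^2 - y^4 - y^2*z^2 + 4*x*y*z + x^2 + 4*y^2 - 2
use: tr(b a b^-1 a^2) = tr(a^2 b a) tr(b) - tr(a^2 b a b)  (eliminate b^-1) = x^2*y*z - x*y^2 - x*z^2 + x
tr(b^-1 a^2 b^-1 a^-2 b^2 a) = tr(a^-1 b^2 a b^-1 a^2 b^-1) tr(a) - tr(a^-1 b^2 a b^-1 a^2 b^-1 a)  (eliminate a^-1) = -x^4*y^3*z + x^5*y^2 + x^3*y^4 + 2*x^3*y^2*z^2 - x^4*y*z - x^2*y*z^3 - 5*x^3*y^2 - x*y^4 - x*y^2*z^2 + 3*x^2*y*z + x^3 + 5*x*y^2 + x*z^2 - 3*x
use: tr(b a^-1 b^-1 a^2 b^-1 a^-2 b) = tr(b^-1 a^2 b^-1 a^-2 b^2) tr(a) - tr(b^-1 a^2 b^-1 a^-2 b^2 a)  (eliminate a^-1) = x^4*y^3*z - x^5*y^2 - x^3*y^4 - 2*x^3*y^2*z^2 + x^2*y*z^3 + x^5 + 6*x^3*y^2 + x^3*z^2 + x*y^4 + x*y^2*z^2 - 3*x^2*y*z - 5*x^3 - 5*x*y^2 - x*z^2 + 5*x

x^4*y^3*z - x^5*y^2 - x^3*y^4 - 2*x^3*y^2*z^2 + x^2*y*z^3 + x^5 + 6*x^3*y^2 + x^3*z^2 + x*y^4 + x*y^2*z^2 - 3*x^2*y*z - 5*x^3 - 5*x*y^2 - x*z^2 + 5*x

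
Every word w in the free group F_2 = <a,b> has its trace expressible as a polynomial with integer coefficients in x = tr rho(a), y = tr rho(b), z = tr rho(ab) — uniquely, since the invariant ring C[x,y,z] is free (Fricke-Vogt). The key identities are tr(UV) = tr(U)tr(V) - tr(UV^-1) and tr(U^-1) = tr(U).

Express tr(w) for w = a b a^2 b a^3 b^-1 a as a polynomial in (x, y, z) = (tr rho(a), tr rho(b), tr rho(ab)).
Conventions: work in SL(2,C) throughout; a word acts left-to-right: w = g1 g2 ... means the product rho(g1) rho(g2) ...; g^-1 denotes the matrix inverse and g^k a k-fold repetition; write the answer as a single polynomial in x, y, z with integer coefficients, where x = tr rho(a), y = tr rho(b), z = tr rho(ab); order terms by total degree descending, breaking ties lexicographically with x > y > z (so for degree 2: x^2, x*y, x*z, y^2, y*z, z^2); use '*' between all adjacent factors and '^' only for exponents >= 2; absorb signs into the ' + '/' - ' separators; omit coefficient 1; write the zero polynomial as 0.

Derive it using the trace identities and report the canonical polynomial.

x^5*y*z^2 - 2*x^4*y^2*z - x^4*z^3 + x^3*y^3 + 2*x^2*y^2*z + x^2*z^3 - x^3*y - x*y^3 - x*y*z^2 + 2*x^2*z + x*y - z

trace(b a b a) = trace(b a)*trace(b a) - trace(1) = z^2 - 2
next, trace(b a b) = trace(b)*trace(a b) - trace(a) = y*z - x
trace(b a b a^2) = trace(a)*trace(b a b a) - trace(b a b) = x*z^2 - y*z - x
next, trace(a b a b a^2) = trace(a)*trace(b a b a^2) - trace(b a b a) = x^2*z^2 - x*y*z - x^2 - z^2 + 2
trace(a^2 b a b a^2) = trace(a)*trace(a b a b a^2) - trace(a b a b a) = x^3*z^2 - x^2*y*z - x^3 - 2*x*z^2 + y*z + 3*x
and trace(b a^5 b a) = trace(a)*trace(a^2 b a b a^2) - trace(a^2 b a b a) = x^4*z^2 - x^3*y*z - x^4 - 3*x^2*z^2 + 2*x*y*z + 4*x^2 + z^2 - 2
next, trace(a^2 b) = trace(a)*trace(b a) - trace(b) = x*z - y
trace(a^2) = trace(a)*trace(a) - trace(1) = x^2 - 2
trace(b^2 a^2) = trace(b)*trace(a^2 b) - trace(a^2) = x*y*z - x^2 - y^2 + 2
next, trace(a b^2 a^2) = trace(a)*trace(b^2 a^2) - trace(b^2 a) = x^2*y*z - x^3 - x*y^2 - y*z + 3*x
and trace(a^3 b^2 a) = trace(a)*trace(a b^2 a^2) - trace(a b^2 a) = x^3*y*z - x^4 - x^2*y^2 - 2*x*y*z + 4*x^2 + y^2 - 2
trace(b a^5 b) = trace(a)*trace(a^3 b^2 a) - trace(a^3 b^2) = x^4*y*z - x^5 - x^3*y^2 - 3*x^2*y*z + 5*x^3 + 2*x*y^2 + y*z - 5*x
trace(a^2 b a^2 b a^3) = trace(a)*trace(b a^5 b a) - trace(b a^5 b) = x^5*z^2 - 2*x^4*y*z + x^3*y^2 - 3*x^3*z^2 + 5*x^2*y*z - x^3 - 2*x*y^2 + x*z^2 - y*z + 3*x
next, trace(b a b a b a) = trace(a b a b)*trace(a b) - trace(b a) = z^3 - 3*z
trace(b a b a b) = trace(b)*trace(a b a b) - trace(a b a) = y*z^2 - x*z - y
trace(b a^2 b a b a) = trace(a)*trace(b a b a b a) - trace(b a b a b) = x*z^3 - y*z^2 - 2*x*z + y
trace(b a b^2) = trace(b)*trace(a b^2) - trace(a b) = y^2*z - x*y - z
next, trace(b a^2 b a b) = trace(a)*trace(b a b^2 a) - trace(b a b^2) = x*y*z^2 - x^2*z - y^2*z + z
and trace(a b a^2 b a b a) = trace(a)*trace(b a^2 b a b a) - trace(b a^2 b a b) = x^2*z^3 - 2*x*y*z^2 - x^2*z + y^2*z + x*y - z
and trace(b a^3 b a^2 b a) = trace(a)*trace(a b a^2 b a b a) - trace(a b a^2 b a b) = x^3*z^3 - 2*x^2*y*z^2 - x^3*z + x*y^2*z - x*z^3 + x^2*y + y*z^2 + x*z - y
and trace(a b a^2) = trace(a)*trace(b a^2) - trace(b a) = x^2*z - x*y - z
trace(a^3 b a) = trace(a)*trace(a b a^2) - trace(a b a) = x^3*z - x^2*y - 2*x*z + y
next, trace(b^2 a^3 b a) = trace(b)*trace(a^3 b a b) - trace(a^3 b a) = x^2*y*z^2 - x^3*z - x*y^2*z - y*z^2 + 2*x*z + y
trace(a b^3 a) = trace(b)*trace(a^2 b^2) - trace(a^2 b) = x*y^2*z - x^2*y - y^3 - x*z + 3*y
next, trace(b^2 a^3 b) = trace(a)*trace(a b^3 a) - trace(a b^3) = x^2*y^2*z - x^3*y - x*y^3 - x^2*z - y^2*z + 4*x*y + z
next, trace(b a^3 b a^2 b) = trace(a)*trace(b^2 a^3 b a) - trace(b^2 a^3 b) = x^3*y*z^2 - x^4*z - 2*x^2*y^2*z + x^3*y + x*y^3 - x*y*z^2 + 3*x^2*z + y^2*z - 3*x*y - z
trace(a^2 b a^2 b a^3 b) = trace(a)*trace(b a^3 b a^2 b a) - trace(b a^3 b a^2 b) = x^4*z^3 - 3*x^3*y*z^2 + 3*x^2*y^2*z - x^2*z^3 - x*y^3 + 2*x*y*z^2 - 2*x^2*z - y^2*z + 2*x*y + z
next, trace(a b a^2 b a^3 b^-1 a) = trace(a^2 b a^2 b a^3)*trace(b) - trace(a^2 b a^2 b a^3 b) = x^5*y*z^2 - 2*x^4*y^2*z - x^4*z^3 + x^3*y^3 + 2*x^2*y^2*z + x^2*z^3 - x^3*y - x*y^3 - x*y*z^2 + 2*x^2*z + x*y - z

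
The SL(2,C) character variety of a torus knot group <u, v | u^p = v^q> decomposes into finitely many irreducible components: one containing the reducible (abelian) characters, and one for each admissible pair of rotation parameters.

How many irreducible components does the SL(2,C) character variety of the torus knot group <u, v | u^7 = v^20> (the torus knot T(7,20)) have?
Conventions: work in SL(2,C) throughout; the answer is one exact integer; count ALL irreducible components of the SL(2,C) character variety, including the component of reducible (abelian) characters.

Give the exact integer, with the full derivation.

58

In the torus knot group T(7,20), u^7 = v^20 is central, so an irreducible representation sends it to +I or -I (Schur).
On an irreducible component, tr(u) is locked at 2*cos(pi*alpha/7) for some alpha in 1..6, and tr(v) at 2*cos(pi*beta/20) for some beta in 1..19.
Consistency of u^7 = (-1)^alpha I with v^20 = (-1)^beta I forces alpha = beta (mod 2).
count pairs: odd alpha (3 choices) x odd beta (10), plus even alpha (3) x even beta (9): 3*10 + 3*9 = 57.
components with irreducible characters: 57; plus the single component of reducible (abelian) characters: total 58.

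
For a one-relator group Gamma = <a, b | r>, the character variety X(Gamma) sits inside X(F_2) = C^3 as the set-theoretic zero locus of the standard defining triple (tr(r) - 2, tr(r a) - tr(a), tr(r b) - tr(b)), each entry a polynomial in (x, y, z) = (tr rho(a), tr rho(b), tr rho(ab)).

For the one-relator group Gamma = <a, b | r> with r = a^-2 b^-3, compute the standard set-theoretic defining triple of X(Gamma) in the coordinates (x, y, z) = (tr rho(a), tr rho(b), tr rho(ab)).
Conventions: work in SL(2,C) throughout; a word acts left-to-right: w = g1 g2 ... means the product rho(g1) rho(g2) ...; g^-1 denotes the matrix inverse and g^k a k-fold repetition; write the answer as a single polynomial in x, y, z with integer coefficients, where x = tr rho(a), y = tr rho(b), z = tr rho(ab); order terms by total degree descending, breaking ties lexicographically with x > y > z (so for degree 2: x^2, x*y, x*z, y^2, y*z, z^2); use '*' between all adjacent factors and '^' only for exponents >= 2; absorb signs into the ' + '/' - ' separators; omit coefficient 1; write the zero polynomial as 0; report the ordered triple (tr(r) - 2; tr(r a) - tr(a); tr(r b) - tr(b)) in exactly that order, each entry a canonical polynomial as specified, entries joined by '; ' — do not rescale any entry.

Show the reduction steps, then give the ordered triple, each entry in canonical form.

x*y^2*z - x^2*y - y^3 - x*z + 3*y - 2; y^2*z - x*y - x - z; x*y*z - x^2 - y^2 - y + 2

apply: tr(b^-1) = tr(b) = y
tr(b^-2) = tr(b^-1) tr(b) - tr(1)   [inverse elimination on b] = y^2 - 2
apply: tr(b^-1 a) = tr(a) tr(b) - tr(a b)   [inverse elimination on b] = x*y - z
tr(b^-2 a) = tr(b^-1 a) tr(b) - tr(b^-1 a b)   [inverse elimination on b] = x*y^2 - y*z - x
tr(a^-1 b^-2) = tr(b^-2) tr(a) - tr(b^-2 a)   [inverse elimination on a] = y*z - x
tr(a^-1 b^-3) = tr(a^-1 b^-2) tr(b) - tr(a^-1 b^-1)   [inverse elimination on b] = y^2*z - x*y - z
tr(b^-3) = tr(b^-2) tr(b) - tr(b^-1)   [inverse elimination on b] = y^3 - 3*y
use: tr(a^-2 b^-3) = tr(a^-1 b^-3) tr(a) - tr(a^-1 b^-3 a)   [inverse elimination on a] = x*y^2*z - x^2*y - y^3 - x*z + 3*y
use: tr(a^-2 b^-2) = tr(b^-2 a^-1) tr(a) - tr(b^-2)  (eliminate a^-1) = x*y*z - x^2 - y^2 + 2
assemble the triple (tr(r) - 2; tr(r a) - x; tr(r b) - y)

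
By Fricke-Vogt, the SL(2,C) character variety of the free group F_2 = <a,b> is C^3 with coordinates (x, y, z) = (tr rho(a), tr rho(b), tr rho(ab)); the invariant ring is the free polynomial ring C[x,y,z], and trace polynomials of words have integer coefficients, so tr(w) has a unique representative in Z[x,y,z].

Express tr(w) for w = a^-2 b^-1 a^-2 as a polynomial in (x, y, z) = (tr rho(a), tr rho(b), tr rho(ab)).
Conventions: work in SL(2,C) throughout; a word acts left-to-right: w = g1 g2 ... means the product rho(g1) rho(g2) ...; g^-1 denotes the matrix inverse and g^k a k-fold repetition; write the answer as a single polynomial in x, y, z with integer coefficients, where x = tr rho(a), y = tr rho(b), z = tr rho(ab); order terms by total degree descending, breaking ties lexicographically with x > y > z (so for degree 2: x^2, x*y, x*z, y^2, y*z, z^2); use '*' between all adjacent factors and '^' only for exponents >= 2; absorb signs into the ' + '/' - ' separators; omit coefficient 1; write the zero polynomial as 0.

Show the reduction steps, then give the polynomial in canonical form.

tr(b^-1) = tr(b) = y
tr(b^-1 a) = tr(a) tr(b) - tr(a b)   [inverse elimination on b] = x*y - z
tr(b^-1 a^-1) = tr(b^-1) tr(a) - tr(b^-1 a)   [inverse elimination on a] = z
reduce: tr(a^-1 b^-1 a^-1) = tr(b^-1 a^-1) tr(a) - tr(b^-1)   [inverse elimination on a] = x*z - y
tr(b^-1 a^-3) = tr(a^-1 b^-1 a^-1) tr(a) - tr(a^-1 b^-1)   [inverse elimination on a] = x^2*z - x*y - z
reduce: tr(a^-2 b^-1 a^-2) = tr(b^-1 a^-3) tr(a) - tr(b^-1 a^-2)   [inverse elimination on a] = x^3*z - x^2*y - 2*x*z + y

x^3*z - x^2*y - 2*x*z + y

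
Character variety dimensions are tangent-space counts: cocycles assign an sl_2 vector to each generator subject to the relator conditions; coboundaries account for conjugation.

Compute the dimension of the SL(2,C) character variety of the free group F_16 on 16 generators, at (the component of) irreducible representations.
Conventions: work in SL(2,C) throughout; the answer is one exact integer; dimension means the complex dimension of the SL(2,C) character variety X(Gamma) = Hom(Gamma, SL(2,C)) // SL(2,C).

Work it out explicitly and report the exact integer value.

45

Gamma = F_16 has 16 generators and no relators.
So Z^1 = (sl_2)^16 in full: dim Z^1 = 48.
dim B^1 = 3: the coboundary map is injective because an irreducible image has centralizer 0 in sl_2.
Therefore dim X = 48 - 3 = 45.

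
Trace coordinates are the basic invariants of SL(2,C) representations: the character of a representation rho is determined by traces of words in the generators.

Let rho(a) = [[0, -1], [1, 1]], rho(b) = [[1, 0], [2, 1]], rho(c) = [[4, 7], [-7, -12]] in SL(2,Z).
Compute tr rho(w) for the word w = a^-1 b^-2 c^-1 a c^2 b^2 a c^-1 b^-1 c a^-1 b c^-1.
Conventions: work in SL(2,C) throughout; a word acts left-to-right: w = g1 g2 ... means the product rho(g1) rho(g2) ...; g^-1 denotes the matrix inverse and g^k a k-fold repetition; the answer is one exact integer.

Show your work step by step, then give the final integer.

rho(a^-1) = [[1, 1], [-1, 0]]
... * rho(b^-1) = [[1, 0], [-2, 1]]  ->  [[-1, 1], [-1, 0]]
... * rho(b^-1) = [[1, 0], [-2, 1]]  ->  [[-3, 1], [-1, 0]]
... * rho(c^-1) = [[-12, -7], [7, 4]]  ->  [[43, 25], [12, 7]]
... * rho(a) = [[0, -1], [1, 1]]  ->  [[25, -18], [7, -5]]
... * rho(c) = [[4, 7], [-7, -12]]  ->  [[226, 391], [63, 109]]
... * rho(c) = [[4, 7], [-7, -12]]  ->  [[-1833, -3110], [-511, -867]]
... * rho(b) = [[1, 0], [2, 1]]  ->  [[-8053, -3110], [-2245, -867]]
... * rho(b) = [[1, 0], [2, 1]]  ->  [[-14273, -3110], [-3979, -867]]
... * rho(a) = [[0, -1], [1, 1]]  ->  [[-3110, 11163], [-867, 3112]]
... * rho(c^-1) = [[-12, -7], [7, 4]]  ->  [[115461, 66422], [32188, 18517]]
... * rho(b^-1) = [[1, 0], [-2, 1]]  ->  [[-17383, 66422], [-4846, 18517]]
... * rho(c) = [[4, 7], [-7, -12]]  ->  [[-534486, -918745], [-149003, -256126]]
... * rho(a^-1) = [[1, 1], [-1, 0]]  ->  [[384259, -534486], [107123, -149003]]
... * rho(b) = [[1, 0], [2, 1]]  ->  [[-684713, -534486], [-190883, -149003]]
... * rho(c^-1) = [[-12, -7], [7, 4]]  ->  [[4475154, 2655047], [1247575, 740169]]
tr = 4475154 + 740169 = 5215323

5215323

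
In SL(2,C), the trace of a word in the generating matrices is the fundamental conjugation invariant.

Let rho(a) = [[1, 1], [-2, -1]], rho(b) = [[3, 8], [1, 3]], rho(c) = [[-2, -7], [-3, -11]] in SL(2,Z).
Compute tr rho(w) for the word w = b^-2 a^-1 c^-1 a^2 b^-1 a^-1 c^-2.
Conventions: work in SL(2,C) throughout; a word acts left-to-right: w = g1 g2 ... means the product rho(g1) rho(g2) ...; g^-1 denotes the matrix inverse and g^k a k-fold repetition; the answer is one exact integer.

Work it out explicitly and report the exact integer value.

3596922

rho(b^-1) = [[3, -8], [-1, 3]]
... * rho(b^-1) = [[3, -8], [-1, 3]]  ->  [[17, -48], [-6, 17]]
... * rho(a^-1) = [[-1, -1], [2, 1]]  ->  [[-113, -65], [40, 23]]
... * rho(c^-1) = [[-11, 7], [3, -2]]  ->  [[1048, -661], [-371, 234]]
... * rho(a) = [[1, 1], [-2, -1]]  ->  [[2370, 1709], [-839, -605]]
... * rho(a) = [[1, 1], [-2, -1]]  ->  [[-1048, 661], [371, -234]]
... * rho(b^-1) = [[3, -8], [-1, 3]]  ->  [[-3805, 10367], [1347, -3670]]
... * rho(a^-1) = [[-1, -1], [2, 1]]  ->  [[24539, 14172], [-8687, -5017]]
... * rho(c^-1) = [[-11, 7], [3, -2]]  ->  [[-227413, 143429], [80506, -50775]]
... * rho(c^-1) = [[-11, 7], [3, -2]]  ->  [[2931830, -1878749], [-1037891, 665092]]
tr = 2931830 + 665092 = 3596922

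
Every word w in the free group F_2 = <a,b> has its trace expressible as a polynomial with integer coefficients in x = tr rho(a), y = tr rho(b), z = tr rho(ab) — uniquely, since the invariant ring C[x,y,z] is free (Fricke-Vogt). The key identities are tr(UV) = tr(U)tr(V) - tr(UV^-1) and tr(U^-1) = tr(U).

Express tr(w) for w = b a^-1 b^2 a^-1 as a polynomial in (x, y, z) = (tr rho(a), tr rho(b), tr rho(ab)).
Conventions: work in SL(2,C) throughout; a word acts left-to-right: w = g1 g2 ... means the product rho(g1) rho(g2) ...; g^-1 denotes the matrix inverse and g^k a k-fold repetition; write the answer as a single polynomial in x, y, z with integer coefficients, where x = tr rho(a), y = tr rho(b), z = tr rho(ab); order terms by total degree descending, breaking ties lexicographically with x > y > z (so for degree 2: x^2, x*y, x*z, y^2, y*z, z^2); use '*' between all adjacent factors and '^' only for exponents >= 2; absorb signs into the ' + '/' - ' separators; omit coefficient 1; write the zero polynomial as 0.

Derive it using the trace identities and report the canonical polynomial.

apply: trace(b^2) = trace(b) * trace(b) - trace(1) = y^2 - 2
trace(b^3) = trace(b) * trace(b^2) - trace(b) = y^3 - 3*y
apply: trace(a b^2) = trace(b) * trace(a b) - trace(a) = y*z - x
use: trace(b^3 a) = trace(b) * trace(a b^2) - trace(a b) = y^2*z - x*y - z
trace(b a^-1 b^2) = trace(b^3) * trace(a) - trace(b^3 a) = x*y^3 - y^2*z - 2*x*y + z
use: trace(a b a b) = trace(b a) * trace(b a) - trace(1)   [split at repeated b] = z^2 - 2
trace(a b a) = trace(a) * trace(b a) - trace(b) = x*z - y
use: trace(b^2 a b a) = trace(b) * trace(a b a b) - trace(a b a) = y*z^2 - x*z - y
use: trace(b a^-1 b^2 a) = trace(b^2 a b) * trace(a) - trace(b^2 a b a) = x*y^2*z - x^2*y - y*z^2 + y
use: trace(b a^-1 b^2 a^-1) = trace(b a^-1 b^2) * trace(a) - trace(b a^-1 b^2 a) = x^2*y^3 - 2*x*y^2*z - x^2*y + y*z^2 + x*z - y

x^2*y^3 - 2*x*y^2*z - x^2*y + y*z^2 + x*z - y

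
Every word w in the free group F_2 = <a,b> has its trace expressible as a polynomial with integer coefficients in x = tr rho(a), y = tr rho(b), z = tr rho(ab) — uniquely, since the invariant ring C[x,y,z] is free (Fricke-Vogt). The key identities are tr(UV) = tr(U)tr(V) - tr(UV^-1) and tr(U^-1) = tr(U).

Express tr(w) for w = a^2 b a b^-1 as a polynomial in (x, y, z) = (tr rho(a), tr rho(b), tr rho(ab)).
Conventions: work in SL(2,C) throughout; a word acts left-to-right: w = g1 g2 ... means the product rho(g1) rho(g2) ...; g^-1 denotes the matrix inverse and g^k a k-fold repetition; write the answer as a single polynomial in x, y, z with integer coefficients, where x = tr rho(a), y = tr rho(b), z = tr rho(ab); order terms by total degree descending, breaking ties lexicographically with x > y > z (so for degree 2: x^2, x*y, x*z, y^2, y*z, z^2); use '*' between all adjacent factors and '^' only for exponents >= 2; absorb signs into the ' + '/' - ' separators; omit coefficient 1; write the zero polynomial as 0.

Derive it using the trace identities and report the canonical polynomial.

tr(b a^2) = tr(a) * tr(b a) - tr(b) = x*z - y
tr(a^2 b a) = tr(a) * tr(b a^2) - tr(b a) = x^2*z - x*y - z
reduce: tr(b a b a) = tr(a b) * tr(a b) - tr(1)   [split at repeated a] = z^2 - 2
reduce: tr(b a b) = tr(b) * tr(a b) - tr(a) = y*z - x
so tr(a^2 b a b) = tr(a) * tr(b a b a) - tr(b a b) = x*z^2 - y*z - x
tr(a^2 b a b^-1) = tr(a^2 b a) * tr(b) - tr(a^2 b a b) = x^2*y*z - x*y^2 - x*z^2 + x

x^2*y*z - x*y^2 - x*z^2 + x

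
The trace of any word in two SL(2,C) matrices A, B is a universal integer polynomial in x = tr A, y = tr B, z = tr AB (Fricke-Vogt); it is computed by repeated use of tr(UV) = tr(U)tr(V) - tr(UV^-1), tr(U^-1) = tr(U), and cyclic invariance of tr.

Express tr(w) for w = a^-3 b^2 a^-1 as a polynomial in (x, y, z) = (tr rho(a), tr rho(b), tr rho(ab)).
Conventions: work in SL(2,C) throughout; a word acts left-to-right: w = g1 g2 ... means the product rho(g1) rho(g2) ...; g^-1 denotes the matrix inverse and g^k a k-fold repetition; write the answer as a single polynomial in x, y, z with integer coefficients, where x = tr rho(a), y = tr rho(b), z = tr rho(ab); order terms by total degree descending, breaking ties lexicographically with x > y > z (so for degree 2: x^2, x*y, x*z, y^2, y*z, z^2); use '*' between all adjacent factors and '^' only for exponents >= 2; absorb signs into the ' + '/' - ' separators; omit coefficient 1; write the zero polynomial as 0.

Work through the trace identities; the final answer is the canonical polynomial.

x^4*y^2 - x^3*y*z - x^4 - 3*x^2*y^2 + 2*x*y*z + 4*x^2 + y^2 - 2

so tr(b^2) = tr(b) * tr(b) - tr(1) = y^2 - 2
so tr(b^2 a) = tr(b) * tr(a b) - tr(a) = y*z - x
tr(b^2 a^-1) = tr(b^2) * tr(a) - tr(b^2 a) = x*y^2 - y*z - x
tr(a^-2 b^2) = tr(b^2 a^-1) * tr(a) - tr(b^2) = x^2*y^2 - x*y*z - x^2 - y^2 + 2
so tr(a^-3 b^2) = tr(a^-2 b^2) * tr(a) - tr(a^-2 b^2 a) = x^3*y^2 - x^2*y*z - x^3 - 2*x*y^2 + y*z + 3*x
reduce: tr(a^-3 b^2 a^-1) = tr(a^-3 b^2) * tr(a) - tr(a^-3 b^2 a) = x^4*y^2 - x^3*y*z - x^4 - 3*x^2*y^2 + 2*x*y*z + 4*x^2 + y^2 - 2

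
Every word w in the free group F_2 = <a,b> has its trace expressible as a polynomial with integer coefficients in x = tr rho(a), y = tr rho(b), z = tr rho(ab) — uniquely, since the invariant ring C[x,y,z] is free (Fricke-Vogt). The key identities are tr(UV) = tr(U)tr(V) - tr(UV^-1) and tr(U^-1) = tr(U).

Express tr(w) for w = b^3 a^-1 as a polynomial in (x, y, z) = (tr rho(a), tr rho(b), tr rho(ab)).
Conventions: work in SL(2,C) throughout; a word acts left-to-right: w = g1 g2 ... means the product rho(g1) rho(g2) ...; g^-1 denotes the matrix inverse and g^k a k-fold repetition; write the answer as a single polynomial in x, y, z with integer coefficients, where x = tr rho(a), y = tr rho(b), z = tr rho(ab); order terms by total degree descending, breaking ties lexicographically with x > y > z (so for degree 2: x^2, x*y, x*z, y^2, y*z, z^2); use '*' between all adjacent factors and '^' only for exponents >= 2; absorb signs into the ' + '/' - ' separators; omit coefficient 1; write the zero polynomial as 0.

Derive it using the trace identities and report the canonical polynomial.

so tr(b^2) = tr(b) * tr(b) - tr(1) = y^2 - 2
reduce: tr(b^3) = tr(b) * tr(b^2) - tr(b) = y^3 - 3*y
so tr(b a b) = tr(b) * tr(a b) - tr(a) = y*z - x
tr(b^3 a) = tr(b) * tr(b a b) - tr(b a) = y^2*z - x*y - z
so tr(b^3 a^-1) = tr(b^3) * tr(a) - tr(b^3 a) = x*y^3 - y^2*z - 2*x*y + z

x*y^3 - y^2*z - 2*x*y + z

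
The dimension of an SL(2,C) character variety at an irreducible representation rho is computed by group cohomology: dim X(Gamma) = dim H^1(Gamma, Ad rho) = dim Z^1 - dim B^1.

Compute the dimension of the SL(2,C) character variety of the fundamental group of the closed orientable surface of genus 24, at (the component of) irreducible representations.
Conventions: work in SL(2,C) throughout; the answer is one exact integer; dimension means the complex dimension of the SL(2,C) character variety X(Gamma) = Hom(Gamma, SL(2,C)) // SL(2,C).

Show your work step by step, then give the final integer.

138

pi_1 of the closed genus-24 surface has 48 generators bound by the single product-of-commutators relator.
A cocycle assigns one sl_2 vector per generator subject to the relator condition d_2(z) = 0: dim of the unconstrained space is 3*2g = 144.
At an irreducible rho, H^2 = coker(d_2) vanishes (Poincare duality: H^2 is dual to H^0 = invariants = 0), so d_2 is surjective onto sl_2 and dim Z^1 = 144 - 3 = 141.
dim B^1 = 3 (coboundaries, injective at irreducible rho).
dim H^1 = 141 - 3 = 138 = dim X.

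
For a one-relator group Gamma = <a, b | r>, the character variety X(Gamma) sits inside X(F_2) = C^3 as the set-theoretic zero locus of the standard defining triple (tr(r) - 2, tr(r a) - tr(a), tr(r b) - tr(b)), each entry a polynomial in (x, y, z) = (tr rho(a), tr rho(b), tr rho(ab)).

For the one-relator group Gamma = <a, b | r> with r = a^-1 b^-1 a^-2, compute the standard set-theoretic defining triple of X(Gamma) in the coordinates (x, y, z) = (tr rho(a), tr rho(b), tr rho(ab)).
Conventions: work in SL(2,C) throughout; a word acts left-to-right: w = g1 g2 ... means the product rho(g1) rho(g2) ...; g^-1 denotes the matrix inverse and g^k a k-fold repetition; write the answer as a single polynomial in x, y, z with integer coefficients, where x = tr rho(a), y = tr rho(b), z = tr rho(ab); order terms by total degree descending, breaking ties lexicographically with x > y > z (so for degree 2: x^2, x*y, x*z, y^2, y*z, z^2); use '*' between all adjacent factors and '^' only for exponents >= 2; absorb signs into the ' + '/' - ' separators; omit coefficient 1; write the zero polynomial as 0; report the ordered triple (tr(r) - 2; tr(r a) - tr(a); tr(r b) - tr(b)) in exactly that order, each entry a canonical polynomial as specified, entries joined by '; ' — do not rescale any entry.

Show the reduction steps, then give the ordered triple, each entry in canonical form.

trace(a^-1) = trace(a) = x
trace(a^-1 b) = trace(b) trace(a) - trace(b a) = x*y - z
trace(a^-1 b^-1) = trace(a^-1) trace(b) - trace(a^-1 b) = z
trace(a^-1 b^-1 a^-1) = trace(a^-1 b^-1) trace(a) - trace(a^-1 b^-1 a) = x*z - y
trace(a^-1 b^-1 a^-2) = trace(a^-1 b^-1 a^-1) trace(a) - trace(a^-1 b^-1) = x^2*z - x*y - z
trace(a^-1 b a^-1) = trace(a^-1 b) trace(a) - trace(a^-1 b a)   [inverse elimination on a] = x^2*y - x*z - y
trace(b^2) = trace(b) trace(b) - trace(1)   [square of b] = y^2 - 2
trace(b^2 a) = trace(b) trace(a b) - trace(a)   [square of b] = y*z - x
trace(b a^-1 b) = trace(b^2) trace(a) - trace(b^2 a)   [inverse elimination on a] = x*y^2 - y*z - x
trace(b a b a) = trace(a b) trace(a b) - trace(1)   [split at a repeated a] = z^2 - 2
trace(b a^-1 b a) = trace(b a b) trace(a) - trace(b a b a)   [inverse elimination on a] = x*y*z - x^2 - z^2 + 2
trace(a^-1 b a^-1 b) = trace(b a^-1 b) trace(a) - trace(b a^-1 b a)   [inverse elimination on a] = x^2*y^2 - 2*x*y*z + z^2 - 2
trace(a^-1 b a^-1 b^-1) = trace(a^-1 b a^-1) trace(b) - trace(a^-1 b a^-1 b)   [inverse elimination on b] = x*y*z - y^2 - z^2 + 2
trace(a^-1 b^-1 a^-2 b) = trace(a^-1 b a^-1 b^-1) trace(a) - trace(a^-1 b a^-1 b^-1 a)   [inverse elimination on a] = x^2*y*z - x*y^2 - x*z^2 + x
assemble the triple (trace(r) - 2; trace(r a) - x; trace(r b) - y)

x^2*z - x*y - z - 2; x*z - x - y; x^2*y*z - x*y^2 - x*z^2 + x - y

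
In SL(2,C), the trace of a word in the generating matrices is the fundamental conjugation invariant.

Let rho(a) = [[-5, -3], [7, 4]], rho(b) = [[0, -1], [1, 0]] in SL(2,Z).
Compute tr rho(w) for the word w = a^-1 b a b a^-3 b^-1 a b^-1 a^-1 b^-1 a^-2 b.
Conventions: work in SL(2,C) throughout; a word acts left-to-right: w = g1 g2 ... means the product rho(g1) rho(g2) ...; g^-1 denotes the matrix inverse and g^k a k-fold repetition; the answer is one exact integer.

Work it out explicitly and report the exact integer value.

-9701

rho(a^-1) = [[4, 3], [-7, -5]]
... * rho(b) = [[0, -1], [1, 0]]  ->  [[3, -4], [-5, 7]]
... * rho(a) = [[-5, -3], [7, 4]]  ->  [[-43, -25], [74, 43]]
... * rho(b) = [[0, -1], [1, 0]]  ->  [[-25, 43], [43, -74]]
... * rho(a^-1) = [[4, 3], [-7, -5]]  ->  [[-401, -290], [690, 499]]
... * rho(a^-1) = [[4, 3], [-7, -5]]  ->  [[426, 247], [-733, -425]]
... * rho(a^-1) = [[4, 3], [-7, -5]]  ->  [[-25, 43], [43, -74]]
... * rho(b^-1) = [[0, 1], [-1, 0]]  ->  [[-43, -25], [74, 43]]
... * rho(a) = [[-5, -3], [7, 4]]  ->  [[40, 29], [-69, -50]]
... * rho(b^-1) = [[0, 1], [-1, 0]]  ->  [[-29, 40], [50, -69]]
... * rho(a^-1) = [[4, 3], [-7, -5]]  ->  [[-396, -287], [683, 495]]
... * rho(b^-1) = [[0, 1], [-1, 0]]  ->  [[287, -396], [-495, 683]]
... * rho(a^-1) = [[4, 3], [-7, -5]]  ->  [[3920, 2841], [-6761, -4900]]
... * rho(a^-1) = [[4, 3], [-7, -5]]  ->  [[-4207, -2445], [7256, 4217]]
... * rho(b) = [[0, -1], [1, 0]]  ->  [[-2445, 4207], [4217, -7256]]
tr = -2445 + -7256 = -9701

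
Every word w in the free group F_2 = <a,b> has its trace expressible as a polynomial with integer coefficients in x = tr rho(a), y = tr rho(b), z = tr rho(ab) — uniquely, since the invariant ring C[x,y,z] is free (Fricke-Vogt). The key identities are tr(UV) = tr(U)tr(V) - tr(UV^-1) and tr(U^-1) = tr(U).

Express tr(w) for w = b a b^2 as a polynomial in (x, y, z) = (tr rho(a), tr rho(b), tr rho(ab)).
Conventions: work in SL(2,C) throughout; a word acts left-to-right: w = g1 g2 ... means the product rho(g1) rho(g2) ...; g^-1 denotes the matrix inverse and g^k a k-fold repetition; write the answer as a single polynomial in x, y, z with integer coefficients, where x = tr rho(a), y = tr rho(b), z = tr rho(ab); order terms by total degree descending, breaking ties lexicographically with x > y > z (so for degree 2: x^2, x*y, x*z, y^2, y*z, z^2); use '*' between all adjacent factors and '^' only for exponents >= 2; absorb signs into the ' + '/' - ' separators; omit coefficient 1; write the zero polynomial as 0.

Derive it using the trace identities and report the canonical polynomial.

y^2*z - x*y - z

trace(b a b) = trace(b) * trace(a b) - trace(a) = y*z - x
trace(b a b^2) = trace(b) * trace(b a b) - trace(b a) = y^2*z - x*y - z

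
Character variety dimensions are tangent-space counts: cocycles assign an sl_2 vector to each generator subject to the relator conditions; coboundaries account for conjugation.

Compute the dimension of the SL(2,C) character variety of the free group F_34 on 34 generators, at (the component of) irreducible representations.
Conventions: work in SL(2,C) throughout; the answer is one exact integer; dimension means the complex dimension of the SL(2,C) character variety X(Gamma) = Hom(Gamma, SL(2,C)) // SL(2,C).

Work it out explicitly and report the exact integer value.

Gamma = F_34 has 34 generators and no relators.
A cocycle picks one sl_2 vector per generator freely, giving dim Z^1 = 3*34 = 102.
At an irreducible rho the centralizer of the image in sl_2 is 0, so the coboundary map sl_2 -> Z^1 is injective: dim B^1 = 3.
dim X = dim H^1 = dim Z^1 - dim B^1 = 102 - 3 = 99.

99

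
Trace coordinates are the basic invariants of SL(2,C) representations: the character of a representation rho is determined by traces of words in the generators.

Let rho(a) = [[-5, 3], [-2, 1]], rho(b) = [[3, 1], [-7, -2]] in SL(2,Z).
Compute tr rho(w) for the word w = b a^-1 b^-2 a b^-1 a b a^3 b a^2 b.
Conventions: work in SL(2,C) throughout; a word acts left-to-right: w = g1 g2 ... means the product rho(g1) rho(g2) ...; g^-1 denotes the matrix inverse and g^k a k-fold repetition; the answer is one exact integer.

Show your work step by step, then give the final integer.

rho(b) = [[3, 1], [-7, -2]]
... * rho(a^-1) = [[1, -3], [2, -5]]  ->  [[5, -14], [-11, 31]]
... * rho(b^-1) = [[-2, -1], [7, 3]]  ->  [[-108, -47], [239, 104]]
... * rho(b^-1) = [[-2, -1], [7, 3]]  ->  [[-113, -33], [250, 73]]
... * rho(a) = [[-5, 3], [-2, 1]]  ->  [[631, -372], [-1396, 823]]
... * rho(b^-1) = [[-2, -1], [7, 3]]  ->  [[-3866, -1747], [8553, 3865]]
... * rho(a) = [[-5, 3], [-2, 1]]  ->  [[22824, -13345], [-50495, 29524]]
... * rho(b) = [[3, 1], [-7, -2]]  ->  [[161887, 49514], [-358153, -109543]]
... * rho(a) = [[-5, 3], [-2, 1]]  ->  [[-908463, 535175], [2009851, -1184002]]
... * rho(a) = [[-5, 3], [-2, 1]]  ->  [[3471965, -2190214], [-7681251, 4845551]]
... * rho(a) = [[-5, 3], [-2, 1]]  ->  [[-12979397, 8225681], [28715153, -18198202]]
... * rho(b) = [[3, 1], [-7, -2]]  ->  [[-96517958, -29430759], [213532873, 65111557]]
... * rho(a) = [[-5, 3], [-2, 1]]  ->  [[541451308, -318984633], [-1197887479, 705710176]]
... * rho(a) = [[-5, 3], [-2, 1]]  ->  [[-2069287274, 1305369291], [4578017043, -2887952261]]
... * rho(b) = [[3, 1], [-7, -2]]  ->  [[-15345446859, -4680025856], [33949716956, 10353921565]]
tr = -15345446859 + 10353921565 = -4991525294

-4991525294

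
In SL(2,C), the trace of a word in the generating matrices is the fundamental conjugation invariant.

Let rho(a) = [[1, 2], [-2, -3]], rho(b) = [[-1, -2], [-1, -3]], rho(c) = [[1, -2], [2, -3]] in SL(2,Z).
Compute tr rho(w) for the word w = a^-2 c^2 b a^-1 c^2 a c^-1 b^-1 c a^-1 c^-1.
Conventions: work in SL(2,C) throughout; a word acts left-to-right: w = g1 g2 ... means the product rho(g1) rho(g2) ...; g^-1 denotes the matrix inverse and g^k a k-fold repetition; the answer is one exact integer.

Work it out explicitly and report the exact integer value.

-359538

rho(a^-1) = [[-3, -2], [2, 1]]
... * rho(a^-1) = [[-3, -2], [2, 1]]  ->  [[5, 4], [-4, -3]]
... * rho(c) = [[1, -2], [2, -3]]  ->  [[13, -22], [-10, 17]]
... * rho(c) = [[1, -2], [2, -3]]  ->  [[-31, 40], [24, -31]]
... * rho(b) = [[-1, -2], [-1, -3]]  ->  [[-9, -58], [7, 45]]
... * rho(a^-1) = [[-3, -2], [2, 1]]  ->  [[-89, -40], [69, 31]]
... * rho(c) = [[1, -2], [2, -3]]  ->  [[-169, 298], [131, -231]]
... * rho(c) = [[1, -2], [2, -3]]  ->  [[427, -556], [-331, 431]]
... * rho(a) = [[1, 2], [-2, -3]]  ->  [[1539, 2522], [-1193, -1955]]
... * rho(c^-1) = [[-3, 2], [-2, 1]]  ->  [[-9661, 5600], [7489, -4341]]
... * rho(b^-1) = [[-3, 2], [1, -1]]  ->  [[34583, -24922], [-26808, 19319]]
... * rho(c) = [[1, -2], [2, -3]]  ->  [[-15261, 5600], [11830, -4341]]
... * rho(a^-1) = [[-3, -2], [2, 1]]  ->  [[56983, 36122], [-44172, -28001]]
... * rho(c^-1) = [[-3, 2], [-2, 1]]  ->  [[-243193, 150088], [188518, -116345]]
tr = -243193 + -116345 = -359538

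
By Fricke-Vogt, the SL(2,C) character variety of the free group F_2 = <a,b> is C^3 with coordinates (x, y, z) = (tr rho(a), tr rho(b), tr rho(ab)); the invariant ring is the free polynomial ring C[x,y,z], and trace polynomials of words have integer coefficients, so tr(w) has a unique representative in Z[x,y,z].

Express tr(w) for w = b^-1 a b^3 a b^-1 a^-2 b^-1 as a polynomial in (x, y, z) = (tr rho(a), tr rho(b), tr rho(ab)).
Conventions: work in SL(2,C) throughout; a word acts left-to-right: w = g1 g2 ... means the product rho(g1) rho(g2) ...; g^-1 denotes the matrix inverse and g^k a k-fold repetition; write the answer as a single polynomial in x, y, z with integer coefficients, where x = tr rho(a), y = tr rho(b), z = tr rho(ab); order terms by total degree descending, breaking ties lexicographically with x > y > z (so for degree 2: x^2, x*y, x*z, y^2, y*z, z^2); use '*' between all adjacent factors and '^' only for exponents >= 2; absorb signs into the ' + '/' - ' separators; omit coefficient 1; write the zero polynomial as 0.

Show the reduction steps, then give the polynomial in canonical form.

x^2*y^4*z^2 - 2*x^3*y^3*z - 2*x*y^5*z - x*y^3*z^3 + x^4*y^2 + 2*x^2*y^4 + y^6 + y^4*z^2 + x^3*y*z + 7*x*y^3*z + x*y*z^3 - 6*x^2*y^2 - 6*y^4 - 2*y^2*z^2 - 5*x*y*z + x^2 + 9*y^2 + z^2 - 2

reduce: trace(b^2 a) = trace(b)*trace(a b) - trace(a) = y*z - x
reduce: trace(a^2 b) = trace(a)*trace(b a) - trace(b) = x*z - y
trace(a^2) = trace(a)*trace(a) - trace(1) = x^2 - 2
trace(a^2 b^2) = trace(b)*trace(a^2 b) - trace(a^2) = x*y*z - x^2 - y^2 + 2
reduce: trace(a b^3 a) = trace(b)*trace(a^2 b^2) - trace(a^2 b) = x*y^2*z - x^2*y - y^3 - x*z + 3*y
so trace(a b a b) = trace(b a)*trace(b a) - trace(1) = z^2 - 2
so trace(a b a b^2) = trace(b)*trace(a b a b) - trace(a b a) = y*z^2 - x*z - y
trace(a b^3 a b) = trace(b)*trace(a b a b^2) - trace(a b a b) = y^2*z^2 - x*y*z - y^2 - z^2 + 2
trace(b^3 a b^-1 a) = trace(a b^3 a)*trace(b) - trace(a b^3 a b) = x*y^3*z - x^2*y^2 - y^4 - y^2*z^2 + 4*y^2 + z^2 - 2
so trace(b^3 a b^-1 a^-1) = trace(b^3 a b^-1)*trace(a) - trace(b^3 a b^-1 a) = -x*y^3*z + x^2*y^2 + y^4 + y^2*z^2 + x*y*z - x^2 - 4*y^2 - z^2 + 2
trace(a b^3) = trace(b)*trace(b a b) - trace(b a) = y^2*z - x*y - z
reduce: trace(b a b^3) = trace(b)*trace(a b^3) - trace(a b^2) = y^3*z - x*y^2 - 2*y*z + x
trace(a^-1 b a b^3) = trace(b a b^3)*trace(a) - trace(b a b^3 a) = x*y^3*z - x^2*y^2 - y^2*z^2 - x*y*z + x^2 + y^2 + z^2 - 2
so trace(b a b^3 a b) = trace(b)*trace(a b^3 a b) - trace(a b^3 a) = y^3*z^2 - 2*x*y^2*z + x^2*y - y*z^2 + x*z - y
trace(a b a b a b) = trace(a b a b)*trace(a b) - trace(b a) = z^3 - 3*z
trace(a b a b a) = trace(a)*trace(b a b a) - trace(b a b) = x*z^2 - y*z - x
trace(b a b a b a b) = trace(b)*trace(a b a b a b) - trace(a b a b a) = y*z^3 - x*z^2 - 2*y*z + x
so trace(b a b^3 a b a) = trace(b)*trace(b a b a b a b) - trace(b a b a b a) = y^2*z^3 - x*y*z^2 - 2*y^2*z - z^3 + x*y + 3*z
reduce: trace(b a b^3 a b a^-1) = trace(b a b^3 a b)*trace(a) - trace(b a b^3 a b a) = x*y^3*z^2 - 2*x^2*y^2*z - y^2*z^3 + x^3*y + x^2*z + 2*y^2*z + z^3 - 2*x*y - 3*z
so trace(a^-2 b a b^3 a b) = trace(b a b^3 a b a^-1)*trace(a) - trace(b a b^3 a b) = x^2*y^3*z^2 - 2*x^3*y^2*z - x*y^2*z^3 + x^4*y - y^3*z^2 + x^3*z + 4*x*y^2*z + x*z^3 - 3*x^2*y + y*z^2 - 4*x*z + y
so trace(a b^3 a b^-1 a^-2 b) = trace(a^-2 b a b^3 a)*trace(b) - trace(a^-2 b a b^3 a b) = -x^2*y^3*z^2 + 2*x^3*y^2*z + x*y^4*z + x*y^2*z^3 - x^4*y - x^2*y^3 - x^3*z - 5*x*y^2*z - x*z^3 + 4*x^2*y + y^3 + 4*x*z - 3*y
so trace(a b^3 a b^-1 a^-2 b^-1) = trace(a b^3 a b^-1 a^-2)*trace(b) - trace(a b^3 a b^-1 a^-2 b) = x^2*y^3*z^2 - 2*x^3*y^2*z - 2*x*y^4*z - x*y^2*z^3 + x^4*y + 2*x^2*y^3 + y^5 + y^3*z^2 + x^3*z + 6*x*y^2*z + x*z^3 - 5*x^2*y - 5*y^3 - y*z^2 - 4*x*z + 5*y
so trace(b^-1 a b^3 a b^-1 a^-2 b^-1) = trace(a b^3 a b^-1 a^-2 b^-1)*trace(b) - trace(a b^3 a b^-1 a^-2) = x^2*y^4*z^2 - 2*x^3*y^3*z - 2*x*y^5*z - x*y^3*z^3 + x^4*y^2 + 2*x^2*y^4 + y^6 + y^4*z^2 + x^3*y*z + 7*x*y^3*z + x*y*z^3 - 6*x^2*y^2 - 6*y^4 - 2*y^2*z^2 - 5*x*y*z + x^2 + 9*y^2 + z^2 - 2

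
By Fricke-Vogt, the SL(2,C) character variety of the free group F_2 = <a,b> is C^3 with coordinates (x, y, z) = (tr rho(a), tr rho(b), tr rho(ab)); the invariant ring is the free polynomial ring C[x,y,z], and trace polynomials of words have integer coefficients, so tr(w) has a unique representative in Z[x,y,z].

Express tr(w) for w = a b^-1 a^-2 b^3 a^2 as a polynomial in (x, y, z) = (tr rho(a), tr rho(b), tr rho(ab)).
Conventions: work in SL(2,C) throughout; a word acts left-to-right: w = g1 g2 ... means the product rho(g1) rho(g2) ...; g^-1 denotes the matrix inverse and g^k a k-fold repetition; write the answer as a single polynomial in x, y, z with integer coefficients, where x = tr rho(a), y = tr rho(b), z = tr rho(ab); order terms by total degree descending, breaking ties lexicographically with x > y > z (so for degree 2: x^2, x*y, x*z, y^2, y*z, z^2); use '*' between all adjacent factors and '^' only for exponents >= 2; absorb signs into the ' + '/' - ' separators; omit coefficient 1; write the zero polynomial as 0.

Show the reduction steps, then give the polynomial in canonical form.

use: tr(a b^2) = tr(b) tr(a b) - tr(a)   [square of b] = y*z - x
apply: tr(b^3 a) = tr(b) tr(a b^2) - tr(a b)   [square of b] = y^2*z - x*y - z
tr(a^2 b) = tr(a) tr(b a) - tr(b)   [square of a] = x*z - y
tr(a^2) = tr(a) tr(a) - tr(1)   [square of a] = x^2 - 2
use: tr(a^2 b^2) = tr(b) tr(a^2 b) - tr(a^2)   [square of b] = x*y*z - x^2 - y^2 + 2
tr(b a^2 b^2) = tr(b) tr(a^2 b^2) - tr(a^2 b)   [square of b] = x*y^2*z - x^2*y - y^3 - x*z + 3*y
use: tr(b^4 a^2) = tr(b) tr(b a^2 b^2) - tr(b a^2 b)   [square of b] = x*y^3*z - x^2*y^2 - y^4 - 2*x*y*z + x^2 + 4*y^2 - 2
use: tr(b^4 a) = tr(b) tr(a b^3) - tr(a b^2)   [square of b] = y^3*z - x*y^2 - 2*y*z + x
apply: tr(b^3 a^3 b) = tr(a) tr(b^4 a^2) - tr(b^4 a)   [square of a] = x^2*y^3*z - x^3*y^2 - x*y^4 - 2*x^2*y*z - y^3*z + x^3 + 5*x*y^2 + 2*y*z - 3*x
apply: tr(a b a b) = tr(a b) tr(a b) - tr(1)   [split at a repeated a] = z^2 - 2
apply: tr(b a b a b) = tr(b) tr(a b a b) - tr(a b a)   [square of b] = y*z^2 - x*z - y
tr(b a b^3 a) = tr(b) tr(b a b a b) - tr(b a b a)   [square of b] = y^2*z^2 - x*y*z - y^2 - z^2 + 2
tr(a b a b^3 a) = tr(a) tr(b a b^3 a) - tr(b a b^3)   [square of a] = x*y^2*z^2 - x^2*y*z - y^3*z - x*z^2 + 2*y*z + x
use: tr(b^3 a^3 b a) = tr(a) tr(a b a b^3 a) - tr(a b a b^3)   [square of a] = x^2*y^2*z^2 - x^3*y*z - x*y^3*z - x^2*z^2 - y^2*z^2 + 3*x*y*z + x^2 + y^2 + z^2 - 2
tr(a^-1 b^3 a^3 b) = tr(b^3 a^3 b) tr(a) - tr(b^3 a^3 b a)   [inverse elimination on a] = x^3*y^3*z - x^4*y^2 - x^2*y^4 - x^2*y^2*z^2 - x^3*y*z + x^4 + 5*x^2*y^2 + x^2*z^2 + y^2*z^2 - x*y*z - 4*x^2 - y^2 - z^2 + 2
apply: tr(a^-2 b^3 a^3 b) = tr(a^-1 b^3 a^3 b) tr(a) - tr(a^-1 b^3 a^3 b a)   [inverse elimination on a] = x^4*y^3*z - x^5*y^2 - x^3*y^4 - x^3*y^2*z^2 - x^4*y*z - x^2*y^3*z + x^5 + 6*x^3*y^2 + x^3*z^2 + x*y^4 + x*y^2*z^2 + x^2*y*z + y^3*z - 5*x^3 - 6*x*y^2 - x*z^2 - 2*y*z + 5*x
tr(a b^-1 a^-2 b^3 a^2) = tr(a^-2 b^3 a^3) tr(b) - tr(a^-2 b^3 a^3 b)   [inverse elimination on b] = -x^4*y^3*z + x^5*y^2 + x^3*y^4 + x^3*y^2*z^2 + x^4*y*z + x^2*y^3*z - x^5 - 6*x^3*y^2 - x^3*z^2 - x*y^4 - x*y^2*z^2 - x^2*y*z + 5*x^3 + 5*x*y^2 + x*z^2 + y*z - 5*x

-x^4*y^3*z + x^5*y^2 + x^3*y^4 + x^3*y^2*z^2 + x^4*y*z + x^2*y^3*z - x^5 - 6*x^3*y^2 - x^3*z^2 - x*y^4 - x*y^2*z^2 - x^2*y*z + 5*x^3 + 5*x*y^2 + x*z^2 + y*z - 5*x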